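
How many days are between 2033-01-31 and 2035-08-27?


From 2033-01-31 to 2035-08-27
2033-01-31: day of year = 31
2035-08-27: days before August = 31 + 28 + 31 + 30 + 31 + 30 + 31 = 212 (2035 is not a leap year); day of year = 212 + 27 = 239
Rest of 2033: 365 - 31 = 334
Full years 2034 (365): 365
Total = 334 + 365 + 239 = 938

938 days


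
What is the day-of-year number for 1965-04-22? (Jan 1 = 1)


Date: April 22, 1965
Days in months 1 through 3: 90
Plus 22 days in April

Day of year: 112


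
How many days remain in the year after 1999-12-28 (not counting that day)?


Day of year: 362 of 365
Remaining = 365 - 362

3 days


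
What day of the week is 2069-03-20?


Date: March 20, 2069
Anchor: Jan 1, 2069. With p = 2069 - 1 = 2068: (p + p//4 - p//100 + p//400) mod 7 = (2068 + 517 - 20 + 5) mod 7 = 2570 mod 7 = 1 -> Tuesday (Mon=0 ... Sun=6)
Days before March (Jan-Feb): 59; offset = 59 + 20 - 1 = 78
Weekday index = (1 + 78) mod 7 = 2

Day of the week: Wednesday


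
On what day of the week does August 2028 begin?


Target: August 1, 2028
Anchor: Jan 1, 2028. With p = 2028 - 1 = 2027: (p + p//4 - p//100 + p//400) mod 7 = (2027 + 506 - 20 + 5) mod 7 = 2518 mod 7 = 5 -> Saturday (Mon=0 ... Sun=6)
Days before August (Jan-Jul): 213 days
Weekday index = (5 + 213) mod 7 = 1

Tuesday


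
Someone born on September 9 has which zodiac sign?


Date: September 9
Conventional tropical zodiac dates: Virgo from August 23 onward; Libra starts September 23
September 9 falls within the Virgo range

Virgo


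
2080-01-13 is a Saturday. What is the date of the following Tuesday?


Current: Saturday
Target: Tuesday
Days ahead: 3

Next Tuesday: 2080-01-16


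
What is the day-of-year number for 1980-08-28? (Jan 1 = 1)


Date: August 28, 1980
Days in months 1 through 7: 213
Plus 28 days in August

Day of year: 241


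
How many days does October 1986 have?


October 1986

31 days


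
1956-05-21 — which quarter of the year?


Month: May (month 5)
Q1: Jan-Mar, Q2: Apr-Jun, Q3: Jul-Sep, Q4: Oct-Dec

Q2


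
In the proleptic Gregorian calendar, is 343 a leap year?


Gregorian leap year rule: divisible by 4, but not by 100, unless also by 400.
343 is not divisible by 4 -> not a leap year

No


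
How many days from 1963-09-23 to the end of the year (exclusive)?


Day of year: 266 of 365
Remaining = 365 - 266

99 days


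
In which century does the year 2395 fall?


Century = (year - 1) // 100 + 1
= (2395 - 1) // 100 + 1
= 2394 // 100 + 1
= 23 + 1

24th century


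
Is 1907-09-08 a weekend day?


Anchor: Jan 1, 1907. With p = 1907 - 1 = 1906: (p + p//4 - p//100 + p//400) mod 7 = (1906 + 476 - 19 + 4) mod 7 = 2367 mod 7 = 1 -> Tuesday (Mon=0 ... Sun=6)
Day of year: 251; offset = 250
Weekday index = (1 + 250) mod 7 = 6 -> Sunday
Weekend days: Saturday, Sunday

Yes


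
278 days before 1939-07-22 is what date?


Start: 1939-07-22, subtract 278 days
Back 22 days from July 22 reaches June 30, 1939 -> 256 left
June 1939 has 30 days -> back to May 31, 1939 -> 226 left
May 1939 has 31 days -> back to April 30, 1939 -> 195 left
April 1939 has 30 days -> back to March 31, 1939 -> 165 left
March 1939 has 31 days -> back to February 28, 1939 -> 134 left
February 1939 has 28 days -> back to January 31, 1939 -> 106 left
January 1939 has 31 days -> back to December 31, 1938 -> 75 left
December 1938 has 31 days -> back to November 30, 1938 -> 44 left
November 1938 has 30 days -> back to October 31, 1938 -> 14 left
October 1938: 31 - 14 = 17 -> lands on October 17

Result: 1938-10-17


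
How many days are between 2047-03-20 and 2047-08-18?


From 2047-03-20 to 2047-08-18
2047-03-20: days before March = 31 + 28 = 59 (2047 is not a leap year); day of year = 59 + 20 = 79
2047-08-18: days before August = 31 + 28 + 31 + 30 + 31 + 30 + 31 = 212 (2047 is not a leap year); day of year = 212 + 18 = 230
Same year: 230 - 79 = 151

151 days


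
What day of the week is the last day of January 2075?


January 2075 has 31 days
Anchor: Jan 1, 2075. With p = 2075 - 1 = 2074: (p + p//4 - p//100 + p//400) mod 7 = (2074 + 518 - 20 + 5) mod 7 = 2577 mod 7 = 1 -> Tuesday (Mon=0 ... Sun=6)
January 1 is the anchor itself -> Tuesday
Last day offset: 31 - 1 = 30 days
Weekday index = (1 + 30) mod 7 = 3

Thursday, January 31


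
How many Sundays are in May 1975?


May 1975 has 31 days
Anchor: Jan 1, 1975. With p = 1975 - 1 = 1974: (p + p//4 - p//100 + p//400) mod 7 = (1974 + 493 - 19 + 4) mod 7 = 2452 mod 7 = 2 -> Wednesday (Mon=0 ... Sun=6)
Days before May (Jan-Apr): 120; May 1 index = (2 + 120) mod 7 = 3 -> Thursday
First Sunday is May 4
Sundays: 4, 11, 18, 25

4 Sundays


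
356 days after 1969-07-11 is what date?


Start: 1969-07-11, add 356 days
July 1969 has 31 days: 31 - 11 = 20 days to July 31 -> 336 left
August 1969 has 31 days -> 305 left
September 1969 has 30 days -> 275 left
October 1969 has 31 days -> 244 left
November 1969 has 30 days -> 214 left
December 1969 has 31 days -> 183 left
January 1970 has 31 days -> 152 left
February 1970 has 28 days -> 124 left
March 1970 has 31 days -> 93 left
April 1970 has 30 days -> 63 left
May 1970 has 31 days -> 32 left
June 1970 has 30 days -> 2 left
July 1970: 2 <= 31 -> lands on July 2

Result: 1970-07-02


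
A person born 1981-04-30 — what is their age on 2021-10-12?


Birth: 1981-04-30
Reference: 2021-10-12
Year difference: 2021 - 1981 = 40

40 years old


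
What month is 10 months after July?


July is month 7
7 + 10 = 17; wrap: 17 - 12 = 5

May


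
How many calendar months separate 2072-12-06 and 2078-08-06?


From December 2072 to August 2078
6 years * 12 = 72 months, minus 4 months = 68

68 months


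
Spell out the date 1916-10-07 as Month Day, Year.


ISO 1916-10-07 parses as year=1916, month=10, day=07
Month 10 -> October

October 7, 1916


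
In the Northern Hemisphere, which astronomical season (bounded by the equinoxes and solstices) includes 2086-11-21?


Date: November 21
Astronomical Autumn (approx.; exact equinox/solstice day varies by year): September 22 to December 20
November 21 falls within the Autumn window

Autumn


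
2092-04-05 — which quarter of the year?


Month: April (month 4)
Q1: Jan-Mar, Q2: Apr-Jun, Q3: Jul-Sep, Q4: Oct-Dec

Q2


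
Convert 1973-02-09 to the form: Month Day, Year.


ISO 1973-02-09 parses as year=1973, month=02, day=09
Month 2 -> February

February 9, 1973


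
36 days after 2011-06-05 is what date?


Start: 2011-06-05, add 36 days
June 2011 has 30 days: 30 - 5 = 25 days to June 30 -> 11 left
July 2011: 11 <= 31 -> lands on July 11

Result: 2011-07-11


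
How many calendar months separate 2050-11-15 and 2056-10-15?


From November 2050 to October 2056
6 years * 12 = 72 months, minus 1 month = 71

71 months


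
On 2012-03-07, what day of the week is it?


Date: March 7, 2012
Anchor: Jan 1, 2012. With p = 2012 - 1 = 2011: (p + p//4 - p//100 + p//400) mod 7 = (2011 + 502 - 20 + 5) mod 7 = 2498 mod 7 = 6 -> Sunday (Mon=0 ... Sun=6)
Days before March (Jan-Feb): 60; offset = 60 + 7 - 1 = 66
Weekday index = (6 + 66) mod 7 = 2

Day of the week: Wednesday


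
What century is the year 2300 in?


Century = (year - 1) // 100 + 1
= (2300 - 1) // 100 + 1
= 2299 // 100 + 1
= 22 + 1

23rd century


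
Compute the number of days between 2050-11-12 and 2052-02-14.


From 2050-11-12 to 2052-02-14
2050-11-12: days before November = 31 + 28 + 31 + 30 + 31 + 30 + 31 + 31 + 30 + 31 = 304 (2050 is not a leap year); day of year = 304 + 12 = 316
2052-02-14: days before February = 31; day of year = 31 + 14 = 45
Rest of 2050: 365 - 316 = 49
Full years 2051 (365): 365
Total = 49 + 365 + 45 = 459

459 days


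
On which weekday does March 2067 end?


March 2067 has 31 days
Anchor: Jan 1, 2067. With p = 2067 - 1 = 2066: (p + p//4 - p//100 + p//400) mod 7 = (2066 + 516 - 20 + 5) mod 7 = 2567 mod 7 = 5 -> Saturday (Mon=0 ... Sun=6)
Days before March (Jan-Feb): 59; March 1 index = (5 + 59) mod 7 = 1 -> Tuesday
Last day offset: 31 - 1 = 30 days
Weekday index = (1 + 30) mod 7 = 3

Thursday, March 31


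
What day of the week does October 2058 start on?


Target: October 1, 2058
Anchor: Jan 1, 2058. With p = 2058 - 1 = 2057: (p + p//4 - p//100 + p//400) mod 7 = (2057 + 514 - 20 + 5) mod 7 = 2556 mod 7 = 1 -> Tuesday (Mon=0 ... Sun=6)
Days before October (Jan-Sep): 273 days
Weekday index = (1 + 273) mod 7 = 1

Tuesday


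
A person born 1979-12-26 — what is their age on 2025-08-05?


Birth: 1979-12-26
Reference: 2025-08-05
Year difference: 2025 - 1979 = 46
Birthday not yet reached in 2025, subtract 1

45 years old


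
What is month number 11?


Month 11 of 12

November


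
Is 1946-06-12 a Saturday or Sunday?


Anchor: Jan 1, 1946. With p = 1946 - 1 = 1945: (p + p//4 - p//100 + p//400) mod 7 = (1945 + 486 - 19 + 4) mod 7 = 2416 mod 7 = 1 -> Tuesday (Mon=0 ... Sun=6)
Day of year: 163; offset = 162
Weekday index = (1 + 162) mod 7 = 2 -> Wednesday
Weekend days: Saturday, Sunday

No


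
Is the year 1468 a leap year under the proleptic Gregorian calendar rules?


Gregorian leap year rule: divisible by 4, but not by 100, unless also by 400.
1468 is divisible by 4 but not 100 -> leap year

Yes


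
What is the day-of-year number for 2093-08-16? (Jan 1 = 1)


Date: August 16, 2093
Days in months 1 through 7: 212
Plus 16 days in August

Day of year: 228


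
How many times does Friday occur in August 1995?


August 1995 has 31 days
Anchor: Jan 1, 1995. With p = 1995 - 1 = 1994: (p + p//4 - p//100 + p//400) mod 7 = (1994 + 498 - 19 + 4) mod 7 = 2477 mod 7 = 6 -> Sunday (Mon=0 ... Sun=6)
Days before August (Jan-Jul): 212; August 1 index = (6 + 212) mod 7 = 1 -> Tuesday
First Friday is August 4
Fridays: 4, 11, 18, 25

4 Fridays


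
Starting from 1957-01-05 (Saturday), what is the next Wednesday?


Current: Saturday
Target: Wednesday
Days ahead: 4

Next Wednesday: 1957-01-09


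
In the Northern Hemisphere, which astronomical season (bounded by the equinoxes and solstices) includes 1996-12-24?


Date: December 24
Astronomical Winter (approx.; exact equinox/solstice day varies by year): December 21 to March 19
December 24 falls within the Winter window

Winter


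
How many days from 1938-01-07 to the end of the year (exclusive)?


Day of year: 7 of 365
Remaining = 365 - 7

358 days


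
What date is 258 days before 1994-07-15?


Start: 1994-07-15, subtract 258 days
Back 15 days from July 15 reaches June 30, 1994 -> 243 left
June 1994 has 30 days -> back to May 31, 1994 -> 213 left
May 1994 has 31 days -> back to April 30, 1994 -> 182 left
April 1994 has 30 days -> back to March 31, 1994 -> 152 left
March 1994 has 31 days -> back to February 28, 1994 -> 121 left
February 1994 has 28 days -> back to January 31, 1994 -> 93 left
January 1994 has 31 days -> back to December 31, 1993 -> 62 left
December 1993 has 31 days -> back to November 30, 1993 -> 31 left
November 1993 has 30 days -> back to October 31, 1993 -> 1 left
October 1993: 31 - 1 = 30 -> lands on October 30

Result: 1993-10-30


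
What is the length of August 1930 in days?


August 1930

31 days


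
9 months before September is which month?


September is month 9
9 - 9 = 0; wrap: 0 + 12 = 12

December


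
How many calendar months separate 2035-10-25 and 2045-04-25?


From October 2035 to April 2045
10 years * 12 = 120 months, minus 6 months = 114

114 months


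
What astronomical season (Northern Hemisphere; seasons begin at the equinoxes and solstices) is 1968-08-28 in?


Date: August 28
Astronomical Summer (approx.; exact equinox/solstice day varies by year): June 21 to September 21
August 28 falls within the Summer window

Summer


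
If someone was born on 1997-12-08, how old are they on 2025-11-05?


Birth: 1997-12-08
Reference: 2025-11-05
Year difference: 2025 - 1997 = 28
Birthday not yet reached in 2025, subtract 1

27 years old


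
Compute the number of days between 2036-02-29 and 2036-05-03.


From 2036-02-29 to 2036-05-03
2036-02-29: days before February = 31; day of year = 31 + 29 = 60
2036-05-03: days before May = 31 + 29 + 31 + 30 = 121 (2036 is a leap year); day of year = 121 + 3 = 124
Same year: 124 - 60 = 64

64 days


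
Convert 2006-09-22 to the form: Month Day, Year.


ISO 2006-09-22 parses as year=2006, month=09, day=22
Month 9 -> September

September 22, 2006


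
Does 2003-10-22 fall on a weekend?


Anchor: Jan 1, 2003. With p = 2003 - 1 = 2002: (p + p//4 - p//100 + p//400) mod 7 = (2002 + 500 - 20 + 5) mod 7 = 2487 mod 7 = 2 -> Wednesday (Mon=0 ... Sun=6)
Day of year: 295; offset = 294
Weekday index = (2 + 294) mod 7 = 2 -> Wednesday
Weekend days: Saturday, Sunday

No


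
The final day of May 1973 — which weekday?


May 1973 has 31 days
Anchor: Jan 1, 1973. With p = 1973 - 1 = 1972: (p + p//4 - p//100 + p//400) mod 7 = (1972 + 493 - 19 + 4) mod 7 = 2450 mod 7 = 0 -> Monday (Mon=0 ... Sun=6)
Days before May (Jan-Apr): 120; May 1 index = (0 + 120) mod 7 = 1 -> Tuesday
Last day offset: 31 - 1 = 30 days
Weekday index = (1 + 30) mod 7 = 3

Thursday, May 31


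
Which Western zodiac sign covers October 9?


Date: October 9
Conventional tropical zodiac dates: Libra from September 23 onward; Scorpio starts October 23
October 9 falls within the Libra range

Libra


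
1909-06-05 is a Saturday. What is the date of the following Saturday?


Current: Saturday
Target: Saturday
Days ahead: 7

Next Saturday: 1909-06-12


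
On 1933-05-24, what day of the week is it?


Date: May 24, 1933
Anchor: Jan 1, 1933. With p = 1933 - 1 = 1932: (p + p//4 - p//100 + p//400) mod 7 = (1932 + 483 - 19 + 4) mod 7 = 2400 mod 7 = 6 -> Sunday (Mon=0 ... Sun=6)
Days before May (Jan-Apr): 120; offset = 120 + 24 - 1 = 143
Weekday index = (6 + 143) mod 7 = 2

Day of the week: Wednesday


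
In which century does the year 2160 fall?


Century = (year - 1) // 100 + 1
= (2160 - 1) // 100 + 1
= 2159 // 100 + 1
= 21 + 1

22nd century


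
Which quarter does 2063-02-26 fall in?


Month: February (month 2)
Q1: Jan-Mar, Q2: Apr-Jun, Q3: Jul-Sep, Q4: Oct-Dec

Q1


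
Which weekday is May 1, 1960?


Target: May 1, 1960
Anchor: Jan 1, 1960. With p = 1960 - 1 = 1959: (p + p//4 - p//100 + p//400) mod 7 = (1959 + 489 - 19 + 4) mod 7 = 2433 mod 7 = 4 -> Friday (Mon=0 ... Sun=6)
Days before May (Jan-Apr): 121 days
Weekday index = (4 + 121) mod 7 = 6

Sunday


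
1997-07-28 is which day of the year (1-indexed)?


Date: July 28, 1997
Days in months 1 through 6: 181
Plus 28 days in July

Day of year: 209


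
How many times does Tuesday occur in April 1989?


April 1989 has 30 days
Anchor: Jan 1, 1989. With p = 1989 - 1 = 1988: (p + p//4 - p//100 + p//400) mod 7 = (1988 + 497 - 19 + 4) mod 7 = 2470 mod 7 = 6 -> Sunday (Mon=0 ... Sun=6)
Days before April (Jan-Mar): 90; April 1 index = (6 + 90) mod 7 = 5 -> Saturday
First Tuesday is April 4
Tuesdays: 4, 11, 18, 25

4 Tuesdays


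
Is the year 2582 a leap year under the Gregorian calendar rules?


Gregorian leap year rule: divisible by 4, but not by 100, unless also by 400.
2582 is not divisible by 4 -> not a leap year

No


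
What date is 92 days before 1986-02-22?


Start: 1986-02-22, subtract 92 days
Back 22 days from February 22 reaches January 31, 1986 -> 70 left
January 1986 has 31 days -> back to December 31, 1985 -> 39 left
December 1985 has 31 days -> back to November 30, 1985 -> 8 left
November 1985: 30 - 8 = 22 -> lands on November 22

Result: 1985-11-22


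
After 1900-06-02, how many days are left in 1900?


Day of year: 153 of 365
Remaining = 365 - 153

212 days


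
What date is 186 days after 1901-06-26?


Start: 1901-06-26, add 186 days
June 1901 has 30 days: 30 - 26 = 4 days to June 30 -> 182 left
July 1901 has 31 days -> 151 left
August 1901 has 31 days -> 120 left
September 1901 has 30 days -> 90 left
October 1901 has 31 days -> 59 left
November 1901 has 30 days -> 29 left
December 1901: 29 <= 31 -> lands on December 29

Result: 1901-12-29


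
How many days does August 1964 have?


August 1964

31 days


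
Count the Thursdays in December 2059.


December 2059 has 31 days
Anchor: Jan 1, 2059. With p = 2059 - 1 = 2058: (p + p//4 - p//100 + p//400) mod 7 = (2058 + 514 - 20 + 5) mod 7 = 2557 mod 7 = 2 -> Wednesday (Mon=0 ... Sun=6)
Days before December (Jan-Nov): 334; December 1 index = (2 + 334) mod 7 = 0 -> Monday
First Thursday is December 4
Thursdays: 4, 11, 18, 25

4 Thursdays


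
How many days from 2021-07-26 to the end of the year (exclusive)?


Day of year: 207 of 365
Remaining = 365 - 207

158 days


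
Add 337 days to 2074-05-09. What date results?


Start: 2074-05-09, add 337 days
May 2074 has 31 days: 31 - 9 = 22 days to May 31 -> 315 left
June 2074 has 30 days -> 285 left
July 2074 has 31 days -> 254 left
August 2074 has 31 days -> 223 left
September 2074 has 30 days -> 193 left
October 2074 has 31 days -> 162 left
November 2074 has 30 days -> 132 left
December 2074 has 31 days -> 101 left
January 2075 has 31 days -> 70 left
February 2075 has 28 days -> 42 left
March 2075 has 31 days -> 11 left
April 2075: 11 <= 30 -> lands on April 11

Result: 2075-04-11


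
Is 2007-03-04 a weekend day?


Anchor: Jan 1, 2007. With p = 2007 - 1 = 2006: (p + p//4 - p//100 + p//400) mod 7 = (2006 + 501 - 20 + 5) mod 7 = 2492 mod 7 = 0 -> Monday (Mon=0 ... Sun=6)
Day of year: 63; offset = 62
Weekday index = (0 + 62) mod 7 = 6 -> Sunday
Weekend days: Saturday, Sunday

Yes


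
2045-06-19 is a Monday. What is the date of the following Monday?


Current: Monday
Target: Monday
Days ahead: 7

Next Monday: 2045-06-26


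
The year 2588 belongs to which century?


Century = (year - 1) // 100 + 1
= (2588 - 1) // 100 + 1
= 2587 // 100 + 1
= 25 + 1

26th century


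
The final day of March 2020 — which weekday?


March 2020 has 31 days
Anchor: Jan 1, 2020. With p = 2020 - 1 = 2019: (p + p//4 - p//100 + p//400) mod 7 = (2019 + 504 - 20 + 5) mod 7 = 2508 mod 7 = 2 -> Wednesday (Mon=0 ... Sun=6)
Days before March (Jan-Feb): 60; March 1 index = (2 + 60) mod 7 = 6 -> Sunday
Last day offset: 31 - 1 = 30 days
Weekday index = (6 + 30) mod 7 = 1

Tuesday, March 31


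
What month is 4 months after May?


May is month 5
5 + 4 = 9

September


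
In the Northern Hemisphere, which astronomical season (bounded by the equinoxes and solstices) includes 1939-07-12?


Date: July 12
Astronomical Summer (approx.; exact equinox/solstice day varies by year): June 21 to September 21
July 12 falls within the Summer window

Summer


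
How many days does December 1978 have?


December 1978

31 days


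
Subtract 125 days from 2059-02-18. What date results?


Start: 2059-02-18, subtract 125 days
Back 18 days from February 18 reaches January 31, 2059 -> 107 left
January 2059 has 31 days -> back to December 31, 2058 -> 76 left
December 2058 has 31 days -> back to November 30, 2058 -> 45 left
November 2058 has 30 days -> back to October 31, 2058 -> 15 left
October 2058: 31 - 15 = 16 -> lands on October 16

Result: 2058-10-16


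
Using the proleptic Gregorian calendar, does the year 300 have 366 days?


Gregorian leap year rule: divisible by 4, but not by 100, unless also by 400.
300 is divisible by 100 but not 400 -> not a leap year

No


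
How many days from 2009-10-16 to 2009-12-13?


From 2009-10-16 to 2009-12-13
2009-10-16: days before October = 31 + 28 + 31 + 30 + 31 + 30 + 31 + 31 + 30 = 273 (2009 is not a leap year); day of year = 273 + 16 = 289
2009-12-13: days before December = 31 + 28 + 31 + 30 + 31 + 30 + 31 + 31 + 30 + 31 + 30 = 334 (2009 is not a leap year); day of year = 334 + 13 = 347
Same year: 347 - 289 = 58

58 days


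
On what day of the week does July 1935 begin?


Target: July 1, 1935
Anchor: Jan 1, 1935. With p = 1935 - 1 = 1934: (p + p//4 - p//100 + p//400) mod 7 = (1934 + 483 - 19 + 4) mod 7 = 2402 mod 7 = 1 -> Tuesday (Mon=0 ... Sun=6)
Days before July (Jan-Jun): 181 days
Weekday index = (1 + 181) mod 7 = 0

Monday


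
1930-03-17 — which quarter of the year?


Month: March (month 3)
Q1: Jan-Mar, Q2: Apr-Jun, Q3: Jul-Sep, Q4: Oct-Dec

Q1


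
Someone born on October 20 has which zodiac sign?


Date: October 20
Conventional tropical zodiac dates: Libra from September 23 onward; Scorpio starts October 23
October 20 falls within the Libra range

Libra


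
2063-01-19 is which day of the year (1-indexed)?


Date: January 19, 2063
No months before January
Plus 19 days in January

Day of year: 19


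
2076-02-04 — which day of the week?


Date: February 4, 2076
Anchor: Jan 1, 2076. With p = 2076 - 1 = 2075: (p + p//4 - p//100 + p//400) mod 7 = (2075 + 518 - 20 + 5) mod 7 = 2578 mod 7 = 2 -> Wednesday (Mon=0 ... Sun=6)
Days before February (Jan): 31; offset = 31 + 4 - 1 = 34
Weekday index = (2 + 34) mod 7 = 1

Day of the week: Tuesday


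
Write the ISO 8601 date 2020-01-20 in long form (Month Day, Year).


ISO 2020-01-20 parses as year=2020, month=01, day=20
Month 1 -> January

January 20, 2020


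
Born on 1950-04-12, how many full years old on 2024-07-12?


Birth: 1950-04-12
Reference: 2024-07-12
Year difference: 2024 - 1950 = 74

74 years old


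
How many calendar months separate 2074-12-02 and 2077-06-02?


From December 2074 to June 2077
3 years * 12 = 36 months, minus 6 months = 30

30 months


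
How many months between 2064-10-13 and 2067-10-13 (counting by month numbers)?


From October 2064 to October 2067
3 years * 12 = 36 months = 36

36 months


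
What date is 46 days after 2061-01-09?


Start: 2061-01-09, add 46 days
January 2061 has 31 days: 31 - 9 = 22 days to January 31 -> 24 left
February 2061: 24 <= 28 -> lands on February 24

Result: 2061-02-24


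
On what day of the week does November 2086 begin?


Target: November 1, 2086
Anchor: Jan 1, 2086. With p = 2086 - 1 = 2085: (p + p//4 - p//100 + p//400) mod 7 = (2085 + 521 - 20 + 5) mod 7 = 2591 mod 7 = 1 -> Tuesday (Mon=0 ... Sun=6)
Days before November (Jan-Oct): 304 days
Weekday index = (1 + 304) mod 7 = 4

Friday


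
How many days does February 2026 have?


February 2026 (leap year: no)

28 days


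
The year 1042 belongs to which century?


Century = (year - 1) // 100 + 1
= (1042 - 1) // 100 + 1
= 1041 // 100 + 1
= 10 + 1

11th century


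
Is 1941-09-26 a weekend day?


Anchor: Jan 1, 1941. With p = 1941 - 1 = 1940: (p + p//4 - p//100 + p//400) mod 7 = (1940 + 485 - 19 + 4) mod 7 = 2410 mod 7 = 2 -> Wednesday (Mon=0 ... Sun=6)
Day of year: 269; offset = 268
Weekday index = (2 + 268) mod 7 = 4 -> Friday
Weekend days: Saturday, Sunday

No


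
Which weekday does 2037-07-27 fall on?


Date: July 27, 2037
Anchor: Jan 1, 2037. With p = 2037 - 1 = 2036: (p + p//4 - p//100 + p//400) mod 7 = (2036 + 509 - 20 + 5) mod 7 = 2530 mod 7 = 3 -> Thursday (Mon=0 ... Sun=6)
Days before July (Jan-Jun): 181; offset = 181 + 27 - 1 = 207
Weekday index = (3 + 207) mod 7 = 0

Day of the week: Monday


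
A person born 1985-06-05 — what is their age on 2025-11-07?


Birth: 1985-06-05
Reference: 2025-11-07
Year difference: 2025 - 1985 = 40

40 years old


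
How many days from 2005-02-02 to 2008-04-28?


From 2005-02-02 to 2008-04-28
2005-02-02: days before February = 31; day of year = 31 + 2 = 33
2008-04-28: days before April = 31 + 29 + 31 = 91 (2008 is a leap year); day of year = 91 + 28 = 119
Rest of 2005: 365 - 33 = 332
Full years 2006 (365), 2007 (365): 730
Total = 332 + 730 + 119 = 1181

1181 days


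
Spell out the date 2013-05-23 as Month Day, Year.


ISO 2013-05-23 parses as year=2013, month=05, day=23
Month 5 -> May

May 23, 2013


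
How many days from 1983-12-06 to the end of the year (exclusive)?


Day of year: 340 of 365
Remaining = 365 - 340

25 days


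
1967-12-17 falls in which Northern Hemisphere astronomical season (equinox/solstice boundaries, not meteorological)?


Date: December 17
Astronomical Autumn (approx.; exact equinox/solstice day varies by year): September 22 to December 20
December 17 falls within the Autumn window

Autumn


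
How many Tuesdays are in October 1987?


October 1987 has 31 days
Anchor: Jan 1, 1987. With p = 1987 - 1 = 1986: (p + p//4 - p//100 + p//400) mod 7 = (1986 + 496 - 19 + 4) mod 7 = 2467 mod 7 = 3 -> Thursday (Mon=0 ... Sun=6)
Days before October (Jan-Sep): 273; October 1 index = (3 + 273) mod 7 = 3 -> Thursday
First Tuesday is October 6
Tuesdays: 6, 13, 20, 27

4 Tuesdays


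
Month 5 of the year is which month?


Month 5 of 12

May


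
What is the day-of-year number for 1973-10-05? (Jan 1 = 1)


Date: October 5, 1973
Days in months 1 through 9: 273
Plus 5 days in October

Day of year: 278


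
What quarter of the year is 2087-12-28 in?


Month: December (month 12)
Q1: Jan-Mar, Q2: Apr-Jun, Q3: Jul-Sep, Q4: Oct-Dec

Q4


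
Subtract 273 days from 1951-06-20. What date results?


Start: 1951-06-20, subtract 273 days
Back 20 days from June 20 reaches May 31, 1951 -> 253 left
May 1951 has 31 days -> back to April 30, 1951 -> 222 left
April 1951 has 30 days -> back to March 31, 1951 -> 192 left
March 1951 has 31 days -> back to February 28, 1951 -> 161 left
February 1951 has 28 days -> back to January 31, 1951 -> 133 left
January 1951 has 31 days -> back to December 31, 1950 -> 102 left
December 1950 has 31 days -> back to November 30, 1950 -> 71 left
November 1950 has 30 days -> back to October 31, 1950 -> 41 left
October 1950 has 31 days -> back to September 30, 1950 -> 10 left
September 1950: 30 - 10 = 20 -> lands on September 20

Result: 1950-09-20


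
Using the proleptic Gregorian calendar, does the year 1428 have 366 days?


Gregorian leap year rule: divisible by 4, but not by 100, unless also by 400.
1428 is divisible by 4 but not 100 -> leap year

Yes


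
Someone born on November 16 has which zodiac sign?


Date: November 16
Conventional tropical zodiac dates: Scorpio from October 23 onward; Sagittarius starts November 22
November 16 falls within the Scorpio range

Scorpio


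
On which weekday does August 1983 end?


August 1983 has 31 days
Anchor: Jan 1, 1983. With p = 1983 - 1 = 1982: (p + p//4 - p//100 + p//400) mod 7 = (1982 + 495 - 19 + 4) mod 7 = 2462 mod 7 = 5 -> Saturday (Mon=0 ... Sun=6)
Days before August (Jan-Jul): 212; August 1 index = (5 + 212) mod 7 = 0 -> Monday
Last day offset: 31 - 1 = 30 days
Weekday index = (0 + 30) mod 7 = 2

Wednesday, August 31


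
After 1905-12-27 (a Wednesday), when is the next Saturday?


Current: Wednesday
Target: Saturday
Days ahead: 3

Next Saturday: 1905-12-30


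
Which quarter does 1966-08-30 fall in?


Month: August (month 8)
Q1: Jan-Mar, Q2: Apr-Jun, Q3: Jul-Sep, Q4: Oct-Dec

Q3


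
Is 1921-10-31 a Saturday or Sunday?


Anchor: Jan 1, 1921. With p = 1921 - 1 = 1920: (p + p//4 - p//100 + p//400) mod 7 = (1920 + 480 - 19 + 4) mod 7 = 2385 mod 7 = 5 -> Saturday (Mon=0 ... Sun=6)
Day of year: 304; offset = 303
Weekday index = (5 + 303) mod 7 = 0 -> Monday
Weekend days: Saturday, Sunday

No


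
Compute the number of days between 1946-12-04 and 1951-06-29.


From 1946-12-04 to 1951-06-29
1946-12-04: days before December = 31 + 28 + 31 + 30 + 31 + 30 + 31 + 31 + 30 + 31 + 30 = 334 (1946 is not a leap year); day of year = 334 + 4 = 338
1951-06-29: days before June = 31 + 28 + 31 + 30 + 31 = 151 (1951 is not a leap year); day of year = 151 + 29 = 180
Rest of 1946: 365 - 338 = 27
Full years 1947 (365), 1948 (366), 1949 (365), 1950 (365): 1461
Total = 27 + 1461 + 180 = 1668

1668 days


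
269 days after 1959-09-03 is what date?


Start: 1959-09-03, add 269 days
September 1959 has 30 days: 30 - 3 = 27 days to September 30 -> 242 left
October 1959 has 31 days -> 211 left
November 1959 has 30 days -> 181 left
December 1959 has 31 days -> 150 left
January 1960 has 31 days -> 119 left
February 1960 has 29 days -> 90 left
March 1960 has 31 days -> 59 left
April 1960 has 30 days -> 29 left
May 1960: 29 <= 31 -> lands on May 29

Result: 1960-05-29


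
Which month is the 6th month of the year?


Month 6 of 12

June


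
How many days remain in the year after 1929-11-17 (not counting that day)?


Day of year: 321 of 365
Remaining = 365 - 321

44 days


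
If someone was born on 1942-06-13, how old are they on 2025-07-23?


Birth: 1942-06-13
Reference: 2025-07-23
Year difference: 2025 - 1942 = 83

83 years old


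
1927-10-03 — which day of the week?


Date: October 3, 1927
Anchor: Jan 1, 1927. With p = 1927 - 1 = 1926: (p + p//4 - p//100 + p//400) mod 7 = (1926 + 481 - 19 + 4) mod 7 = 2392 mod 7 = 5 -> Saturday (Mon=0 ... Sun=6)
Days before October (Jan-Sep): 273; offset = 273 + 3 - 1 = 275
Weekday index = (5 + 275) mod 7 = 0

Day of the week: Monday


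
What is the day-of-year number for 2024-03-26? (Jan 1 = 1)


Date: March 26, 2024
Days in months 1 through 2: 60
Plus 26 days in March

Day of year: 86


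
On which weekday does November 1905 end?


November 1905 has 30 days
Anchor: Jan 1, 1905. With p = 1905 - 1 = 1904: (p + p//4 - p//100 + p//400) mod 7 = (1904 + 476 - 19 + 4) mod 7 = 2365 mod 7 = 6 -> Sunday (Mon=0 ... Sun=6)
Days before November (Jan-Oct): 304; November 1 index = (6 + 304) mod 7 = 2 -> Wednesday
Last day offset: 30 - 1 = 29 days
Weekday index = (2 + 29) mod 7 = 3

Thursday, November 30


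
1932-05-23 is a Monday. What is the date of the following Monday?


Current: Monday
Target: Monday
Days ahead: 7

Next Monday: 1932-05-30


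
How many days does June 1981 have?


June 1981

30 days


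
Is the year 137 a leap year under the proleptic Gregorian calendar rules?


Gregorian leap year rule: divisible by 4, but not by 100, unless also by 400.
137 is not divisible by 4 -> not a leap year

No


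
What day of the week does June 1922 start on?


Target: June 1, 1922
Anchor: Jan 1, 1922. With p = 1922 - 1 = 1921: (p + p//4 - p//100 + p//400) mod 7 = (1921 + 480 - 19 + 4) mod 7 = 2386 mod 7 = 6 -> Sunday (Mon=0 ... Sun=6)
Days before June (Jan-May): 151 days
Weekday index = (6 + 151) mod 7 = 3

Thursday


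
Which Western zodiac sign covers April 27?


Date: April 27
Conventional tropical zodiac dates: Taurus from April 20 onward; Gemini starts May 21
April 27 falls within the Taurus range

Taurus


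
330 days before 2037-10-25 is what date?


Start: 2037-10-25, subtract 330 days
Back 25 days from October 25 reaches September 30, 2037 -> 305 left
September 2037 has 30 days -> back to August 31, 2037 -> 275 left
August 2037 has 31 days -> back to July 31, 2037 -> 244 left
July 2037 has 31 days -> back to June 30, 2037 -> 213 left
June 2037 has 30 days -> back to May 31, 2037 -> 183 left
May 2037 has 31 days -> back to April 30, 2037 -> 152 left
April 2037 has 30 days -> back to March 31, 2037 -> 122 left
March 2037 has 31 days -> back to February 28, 2037 -> 91 left
February 2037 has 28 days -> back to January 31, 2037 -> 63 left
January 2037 has 31 days -> back to December 31, 2036 -> 32 left
December 2036 has 31 days -> back to November 30, 2036 -> 1 left
November 2036: 30 - 1 = 29 -> lands on November 29

Result: 2036-11-29


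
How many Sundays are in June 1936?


June 1936 has 30 days
Anchor: Jan 1, 1936. With p = 1936 - 1 = 1935: (p + p//4 - p//100 + p//400) mod 7 = (1935 + 483 - 19 + 4) mod 7 = 2403 mod 7 = 2 -> Wednesday (Mon=0 ... Sun=6)
Days before June (Jan-May): 152; June 1 index = (2 + 152) mod 7 = 0 -> Monday
First Sunday is June 7
Sundays: 7, 14, 21, 28

4 Sundays


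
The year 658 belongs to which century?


Century = (year - 1) // 100 + 1
= (658 - 1) // 100 + 1
= 657 // 100 + 1
= 6 + 1

7th century


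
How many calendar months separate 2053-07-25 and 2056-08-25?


From July 2053 to August 2056
3 years * 12 = 36 months, plus 1 month = 37

37 months


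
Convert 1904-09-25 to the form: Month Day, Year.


ISO 1904-09-25 parses as year=1904, month=09, day=25
Month 9 -> September

September 25, 1904


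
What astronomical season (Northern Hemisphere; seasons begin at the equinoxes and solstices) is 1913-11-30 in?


Date: November 30
Astronomical Autumn (approx.; exact equinox/solstice day varies by year): September 22 to December 20
November 30 falls within the Autumn window

Autumn


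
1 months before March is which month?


March is month 3
3 - 1 = 2

February


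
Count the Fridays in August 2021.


August 2021 has 31 days
Anchor: Jan 1, 2021. With p = 2021 - 1 = 2020: (p + p//4 - p//100 + p//400) mod 7 = (2020 + 505 - 20 + 5) mod 7 = 2510 mod 7 = 4 -> Friday (Mon=0 ... Sun=6)
Days before August (Jan-Jul): 212; August 1 index = (4 + 212) mod 7 = 6 -> Sunday
First Friday is August 6
Fridays: 6, 13, 20, 27

4 Fridays


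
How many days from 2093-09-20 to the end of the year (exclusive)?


Day of year: 263 of 365
Remaining = 365 - 263

102 days


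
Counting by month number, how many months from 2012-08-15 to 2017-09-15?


From August 2012 to September 2017
5 years * 12 = 60 months, plus 1 month = 61

61 months


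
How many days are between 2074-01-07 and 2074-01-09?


From 2074-01-07 to 2074-01-09
2074-01-07: day of year = 7
2074-01-09: day of year = 9
Same year: 9 - 7 = 2

2 days


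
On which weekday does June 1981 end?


June 1981 has 30 days
Anchor: Jan 1, 1981. With p = 1981 - 1 = 1980: (p + p//4 - p//100 + p//400) mod 7 = (1980 + 495 - 19 + 4) mod 7 = 2460 mod 7 = 3 -> Thursday (Mon=0 ... Sun=6)
Days before June (Jan-May): 151; June 1 index = (3 + 151) mod 7 = 0 -> Monday
Last day offset: 30 - 1 = 29 days
Weekday index = (0 + 29) mod 7 = 1

Tuesday, June 30


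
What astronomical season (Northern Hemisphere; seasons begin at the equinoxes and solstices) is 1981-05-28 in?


Date: May 28
Astronomical Spring (approx.; exact equinox/solstice day varies by year): March 20 to June 20
May 28 falls within the Spring window

Spring


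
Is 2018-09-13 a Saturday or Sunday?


Anchor: Jan 1, 2018. With p = 2018 - 1 = 2017: (p + p//4 - p//100 + p//400) mod 7 = (2017 + 504 - 20 + 5) mod 7 = 2506 mod 7 = 0 -> Monday (Mon=0 ... Sun=6)
Day of year: 256; offset = 255
Weekday index = (0 + 255) mod 7 = 3 -> Thursday
Weekend days: Saturday, Sunday

No


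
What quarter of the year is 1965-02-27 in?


Month: February (month 2)
Q1: Jan-Mar, Q2: Apr-Jun, Q3: Jul-Sep, Q4: Oct-Dec

Q1


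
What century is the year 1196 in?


Century = (year - 1) // 100 + 1
= (1196 - 1) // 100 + 1
= 1195 // 100 + 1
= 11 + 1

12th century


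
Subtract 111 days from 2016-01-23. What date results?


Start: 2016-01-23, subtract 111 days
Back 23 days from January 23 reaches December 31, 2015 -> 88 left
December 2015 has 31 days -> back to November 30, 2015 -> 57 left
November 2015 has 30 days -> back to October 31, 2015 -> 27 left
October 2015: 31 - 27 = 4 -> lands on October 4

Result: 2015-10-04


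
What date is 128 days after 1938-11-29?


Start: 1938-11-29, add 128 days
November 1938 has 30 days: 30 - 29 = 1 day to November 30 -> 127 left
December 1938 has 31 days -> 96 left
January 1939 has 31 days -> 65 left
February 1939 has 28 days -> 37 left
March 1939 has 31 days -> 6 left
April 1939: 6 <= 30 -> lands on April 6

Result: 1939-04-06


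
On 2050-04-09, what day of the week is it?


Date: April 9, 2050
Anchor: Jan 1, 2050. With p = 2050 - 1 = 2049: (p + p//4 - p//100 + p//400) mod 7 = (2049 + 512 - 20 + 5) mod 7 = 2546 mod 7 = 5 -> Saturday (Mon=0 ... Sun=6)
Days before April (Jan-Mar): 90; offset = 90 + 9 - 1 = 98
Weekday index = (5 + 98) mod 7 = 5

Day of the week: Saturday


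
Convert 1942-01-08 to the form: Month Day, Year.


ISO 1942-01-08 parses as year=1942, month=01, day=08
Month 1 -> January

January 8, 1942


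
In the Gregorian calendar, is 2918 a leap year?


Gregorian leap year rule: divisible by 4, but not by 100, unless also by 400.
2918 is not divisible by 4 -> not a leap year

No


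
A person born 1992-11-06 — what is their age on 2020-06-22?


Birth: 1992-11-06
Reference: 2020-06-22
Year difference: 2020 - 1992 = 28
Birthday not yet reached in 2020, subtract 1

27 years old


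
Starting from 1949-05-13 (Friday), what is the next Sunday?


Current: Friday
Target: Sunday
Days ahead: 2

Next Sunday: 1949-05-15


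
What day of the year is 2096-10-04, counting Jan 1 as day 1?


Date: October 4, 2096
Days in months 1 through 9: 274
Plus 4 days in October

Day of year: 278


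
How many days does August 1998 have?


August 1998

31 days


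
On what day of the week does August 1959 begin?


Target: August 1, 1959
Anchor: Jan 1, 1959. With p = 1959 - 1 = 1958: (p + p//4 - p//100 + p//400) mod 7 = (1958 + 489 - 19 + 4) mod 7 = 2432 mod 7 = 3 -> Thursday (Mon=0 ... Sun=6)
Days before August (Jan-Jul): 212 days
Weekday index = (3 + 212) mod 7 = 5

Saturday


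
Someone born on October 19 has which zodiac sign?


Date: October 19
Conventional tropical zodiac dates: Libra from September 23 onward; Scorpio starts October 23
October 19 falls within the Libra range

Libra


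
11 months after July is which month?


July is month 7
7 + 11 = 18; wrap: 18 - 12 = 6

June


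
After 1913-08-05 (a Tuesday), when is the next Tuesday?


Current: Tuesday
Target: Tuesday
Days ahead: 7

Next Tuesday: 1913-08-12


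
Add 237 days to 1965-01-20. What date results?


Start: 1965-01-20, add 237 days
January 1965 has 31 days: 31 - 20 = 11 days to January 31 -> 226 left
February 1965 has 28 days -> 198 left
March 1965 has 31 days -> 167 left
April 1965 has 30 days -> 137 left
May 1965 has 31 days -> 106 left
June 1965 has 30 days -> 76 left
July 1965 has 31 days -> 45 left
August 1965 has 31 days -> 14 left
September 1965: 14 <= 30 -> lands on September 14

Result: 1965-09-14


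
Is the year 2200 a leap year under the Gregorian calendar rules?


Gregorian leap year rule: divisible by 4, but not by 100, unless also by 400.
2200 is divisible by 100 but not 400 -> not a leap year

No


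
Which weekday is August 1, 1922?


Target: August 1, 1922
Anchor: Jan 1, 1922. With p = 1922 - 1 = 1921: (p + p//4 - p//100 + p//400) mod 7 = (1921 + 480 - 19 + 4) mod 7 = 2386 mod 7 = 6 -> Sunday (Mon=0 ... Sun=6)
Days before August (Jan-Jul): 212 days
Weekday index = (6 + 212) mod 7 = 1

Tuesday


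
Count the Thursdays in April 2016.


April 2016 has 30 days
Anchor: Jan 1, 2016. With p = 2016 - 1 = 2015: (p + p//4 - p//100 + p//400) mod 7 = (2015 + 503 - 20 + 5) mod 7 = 2503 mod 7 = 4 -> Friday (Mon=0 ... Sun=6)
Days before April (Jan-Mar): 91; April 1 index = (4 + 91) mod 7 = 4 -> Friday
First Thursday is April 7
Thursdays: 7, 14, 21, 28

4 Thursdays


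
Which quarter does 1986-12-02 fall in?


Month: December (month 12)
Q1: Jan-Mar, Q2: Apr-Jun, Q3: Jul-Sep, Q4: Oct-Dec

Q4


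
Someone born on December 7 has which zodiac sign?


Date: December 7
Conventional tropical zodiac dates: Sagittarius from November 22 onward; Capricorn starts December 22
December 7 falls within the Sagittarius range

Sagittarius


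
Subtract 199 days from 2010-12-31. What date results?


Start: 2010-12-31, subtract 199 days
Back 31 days from December 31 reaches November 30, 2010 -> 168 left
November 2010 has 30 days -> back to October 31, 2010 -> 138 left
October 2010 has 31 days -> back to September 30, 2010 -> 107 left
September 2010 has 30 days -> back to August 31, 2010 -> 77 left
August 2010 has 31 days -> back to July 31, 2010 -> 46 left
July 2010 has 31 days -> back to June 30, 2010 -> 15 left
June 2010: 30 - 15 = 15 -> lands on June 15

Result: 2010-06-15


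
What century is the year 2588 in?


Century = (year - 1) // 100 + 1
= (2588 - 1) // 100 + 1
= 2587 // 100 + 1
= 25 + 1

26th century
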